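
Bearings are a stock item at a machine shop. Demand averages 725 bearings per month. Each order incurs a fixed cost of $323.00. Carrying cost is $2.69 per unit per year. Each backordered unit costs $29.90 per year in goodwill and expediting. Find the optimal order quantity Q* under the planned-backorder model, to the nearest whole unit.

Q* ≈ 1,509 bearings

Annual demand D = 725 × 12 = 8,700.
With planned backorders, Q* = √(2DS/H) · √((H+B)/B).
√(2DS/H) = √(2 × 8,700 × 323 / 2.69) = 1445.439.
√((H+B)/B) = √((2.69+29.9)/29.9) = 1.0440.
Q* ≈ 1509.059.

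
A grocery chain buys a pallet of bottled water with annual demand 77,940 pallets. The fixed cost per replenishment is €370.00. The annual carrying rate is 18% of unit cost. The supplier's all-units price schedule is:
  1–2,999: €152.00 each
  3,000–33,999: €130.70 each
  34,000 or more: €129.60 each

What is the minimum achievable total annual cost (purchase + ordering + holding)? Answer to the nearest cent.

TC* ≈ €10,231,659.60

Holding cost per unit per year at price C is H = 0.18·C.
Candidates are each tier's EOQ (if it falls in that tier) and each price-break quantity.
EOQ at €152.00 = 1451.9 (feasible in tier 1): TC = 77,940×€152.00 + (77,940/1451.9)×370 + (1451.9/2)×0.18×€152.00 = €11,886,604.10.
EOQ at €130.70 = 1565.7 < 3000, so use break Q=3000: TC = 77,940×€130.70 + (77,940/3000.0)×370 + (3000.0/2)×0.18×€130.70 = €10,231,659.60.
EOQ at €129.60 = 1572.4 < 34000, so use break Q=34000: TC = 77,940×€129.60 + (77,940/34000.0)×370 + (34000.0/2)×0.18×€129.60 = €10,498,448.17.
Lowest total cost among the candidates is at Q = 3000.0.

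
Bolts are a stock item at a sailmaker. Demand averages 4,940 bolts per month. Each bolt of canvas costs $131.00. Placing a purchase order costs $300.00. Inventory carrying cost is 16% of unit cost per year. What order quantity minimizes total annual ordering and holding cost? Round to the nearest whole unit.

Q* ≈ 1,303 bolts

Annual demand D = 4,940 × 12 = 59,280.
Holding cost H = 0.16 × $131.00 = $20.9600 per unit per year.
EOQ = √(2DS / H) = √(2 × 59,280 × 300 / 20.96).
= √(35,568,000 / 20.96) = √1,696,946.5649 ≈ 1302.669.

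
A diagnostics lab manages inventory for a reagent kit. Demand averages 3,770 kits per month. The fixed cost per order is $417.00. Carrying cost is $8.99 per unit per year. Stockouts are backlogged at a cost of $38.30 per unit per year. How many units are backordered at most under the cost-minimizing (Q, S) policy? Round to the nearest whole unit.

S* ≈ 433 kits

Annual demand D = 3,770 × 12 = 45,240.
With planned backorders, Q* = √(2DS/H) · √((H+B)/B).
√(2DS/H) = √(2 × 45,240 × 417 / 8.99) = 2048.634.
√((H+B)/B) = √((8.99+38.3)/38.3) = 1.1112.
Q* ≈ 2276.406.
S* = Q* · H/(H+B) = 2276.406 × 8.99/47.29 ≈ 432.753.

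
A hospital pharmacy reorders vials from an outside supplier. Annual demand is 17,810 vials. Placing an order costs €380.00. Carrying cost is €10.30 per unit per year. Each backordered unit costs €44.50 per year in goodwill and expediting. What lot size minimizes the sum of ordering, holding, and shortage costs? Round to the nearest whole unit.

Q* ≈ 1,272 vials

With planned backorders, Q* = √(2DS/H) · √((H+B)/B).
√(2DS/H) = √(2 × 17,810 × 380 / 10.3) = 1146.358.
√((H+B)/B) = √((10.3+44.5)/44.5) = 1.1097.
Q* ≈ 1272.127.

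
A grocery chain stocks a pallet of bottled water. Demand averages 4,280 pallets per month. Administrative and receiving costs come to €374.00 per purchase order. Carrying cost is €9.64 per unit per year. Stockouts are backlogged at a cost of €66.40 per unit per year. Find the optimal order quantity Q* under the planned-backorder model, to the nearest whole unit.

Q* ≈ 2,136 pallets

Annual demand D = 4,280 × 12 = 51,360.
With planned backorders, Q* = √(2DS/H) · √((H+B)/B).
√(2DS/H) = √(2 × 51,360 × 374 / 9.64) = 1996.295.
√((H+B)/B) = √((9.64+66.4)/66.4) = 1.0701.
Q* ≈ 2136.298.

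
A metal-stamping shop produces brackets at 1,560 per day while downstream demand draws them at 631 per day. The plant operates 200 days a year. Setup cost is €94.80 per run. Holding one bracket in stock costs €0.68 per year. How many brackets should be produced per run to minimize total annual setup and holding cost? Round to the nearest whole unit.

Annual demand D = 631 × 200 = 126,200.
Production build-up factor (1 − d/p) = 1 − 631/1,560 = 0.5955.
Q* = √(2DS / (H(1 − d/p))) = √(2 × 126,200 × 94.8 / (0.68 × 0.5955)).
= √(23,927,520 / 0.4049) ≈ 7686.857.

Q* ≈ 7,687 brackets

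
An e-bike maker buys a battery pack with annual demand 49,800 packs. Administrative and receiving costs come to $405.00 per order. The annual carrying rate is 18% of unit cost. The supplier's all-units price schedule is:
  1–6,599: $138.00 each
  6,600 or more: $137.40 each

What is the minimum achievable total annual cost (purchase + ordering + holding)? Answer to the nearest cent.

TC* ≈ $6,904,054.32

Holding cost per unit per year at price C is H = 0.18·C.
Evaluate total cost at each tier's feasible EOQ or, if the EOQ is below the tier, at the tier's minimum quantity.
EOQ at $138.00 = 1274.3 (feasible in tier 1): TC = 49,800×$138.00 + (49,800/1274.3)×405 + (1274.3/2)×0.18×$138.00 = $6,904,054.32.
EOQ at $137.40 = 1277.1 < 6600, so use break Q=6600: TC = 49,800×$137.40 + (49,800/6600.0)×405 + (6600.0/2)×0.18×$137.40 = $6,927,191.51.
Lowest total cost among the candidates is at Q = 1274.3.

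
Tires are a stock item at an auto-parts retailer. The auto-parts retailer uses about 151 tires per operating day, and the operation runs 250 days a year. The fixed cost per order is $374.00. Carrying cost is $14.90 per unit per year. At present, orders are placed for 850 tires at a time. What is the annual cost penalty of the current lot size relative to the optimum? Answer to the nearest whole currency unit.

Annual demand D = 151 × 250 = 37,750.
EOQ = √(2DS/H) = √(2 × 37,750 × 374 / 14.9) ≈ 1376.63.
Cost at Q* = (D/Q*)S + (Q*/2)H = √(2DSH) ≈ $20,511.74.
Cost at Q = 850: (37,750/850)×374 + (850/2)×14.9 = $16,610.00 + $6,332.50 = $22,942.50.
Excess = $22,942.50 − $20,511.74 = $2,430.76.

Extra cost ≈ $2,431 per year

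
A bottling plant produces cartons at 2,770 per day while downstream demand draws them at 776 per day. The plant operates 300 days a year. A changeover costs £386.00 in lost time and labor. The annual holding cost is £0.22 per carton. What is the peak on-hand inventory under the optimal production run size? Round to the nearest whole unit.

Annual demand D = 776 × 300 = 232,800.
Production build-up factor (1 − d/p) = 1 − 776/2,770 = 0.7199.
Q* = √(2DS / (H(1 − d/p))) = √(2 × 232,800 × 386 / (0.22 × 0.7199)).
= √(179,721,600 / 0.1584) ≈ 33687.292.
Maximum inventory = Q*(1 − d/p) = 33687.292 × 0.7199 ≈ 24249.986.

I_max ≈ 24,250 cartons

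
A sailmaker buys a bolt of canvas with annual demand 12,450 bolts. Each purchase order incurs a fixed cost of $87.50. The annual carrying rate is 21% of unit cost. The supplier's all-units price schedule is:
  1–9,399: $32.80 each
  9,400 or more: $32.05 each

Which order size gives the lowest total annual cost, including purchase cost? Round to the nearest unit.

Holding cost per unit per year at price C is H = 0.21·C.
For each price level, check whether its EOQ is feasible; otherwise the best quantity at that price is the breakpoint.
EOQ at $32.80 = 562.4 (feasible in tier 1): TC = 12,450×$32.80 + (12,450/562.4)×87.5 + (562.4/2)×0.21×$32.80 = $412,233.92.
EOQ at $32.05 = 569.0 < 9400, so use break Q=9400: TC = 12,450×$32.05 + (12,450/9400.0)×87.5 + (9400.0/2)×0.21×$32.05 = $430,771.74.
Lowest total cost is $412,233.92 at Q = 562.4.

Q* ≈ 562 bolts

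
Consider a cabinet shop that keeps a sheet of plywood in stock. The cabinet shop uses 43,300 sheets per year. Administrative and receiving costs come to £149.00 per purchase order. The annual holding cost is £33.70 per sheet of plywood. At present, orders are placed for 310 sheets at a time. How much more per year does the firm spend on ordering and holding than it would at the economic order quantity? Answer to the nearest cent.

Extra cost ≈ £5,182.51 per year

EOQ = √(2DS/H) = √(2 × 43,300 × 149 / 33.7) ≈ 618.78.
Cost at Q* = (D/Q*)S + (Q*/2)H = √(2DSH) ≈ £20,852.93.
Cost at Q = 310: (43,300/310)×149 + (310/2)×33.7 = £20,811.94 + £5,223.50 = £26,035.44.
Excess = £26,035.44 − £20,852.93 = £5,182.51.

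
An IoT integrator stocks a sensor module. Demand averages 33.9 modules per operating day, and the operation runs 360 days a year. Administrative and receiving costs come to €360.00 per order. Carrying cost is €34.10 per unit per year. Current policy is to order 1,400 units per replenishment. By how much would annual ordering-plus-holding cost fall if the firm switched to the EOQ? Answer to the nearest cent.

Extra cost ≈ €9,698.27 per year

Annual demand D = 33.9 × 360 = 12,204.
EOQ = √(2DS/H) = √(2 × 12,204 × 360 / 34.1) ≈ 507.62.
Cost at Q* = (D/Q*)S + (Q*/2)H = √(2DSH) ≈ €17,309.90.
Cost at Q = 1,400: (12,204/1,400)×360 + (1,400/2)×34.1 = €3,138.17 + €23,870.00 = €27,008.17.
Excess = €27,008.17 − €17,309.90 = €9,698.27.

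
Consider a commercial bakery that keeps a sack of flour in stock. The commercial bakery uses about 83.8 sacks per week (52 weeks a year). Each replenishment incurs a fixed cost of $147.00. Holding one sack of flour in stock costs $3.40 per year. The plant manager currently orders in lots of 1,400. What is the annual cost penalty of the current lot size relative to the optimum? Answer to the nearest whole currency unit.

Extra cost ≈ $750 per year

Annual demand D = 83.8 × 52 = 4,357.6.
EOQ = √(2DS/H) = √(2 × 4,357.6 × 147 / 3.4) ≈ 613.84.
Cost at Q* = (D/Q*)S + (Q*/2)H = √(2DSH) ≈ $2,087.07.
Cost at Q = 1,400: (4,357.6/1,400)×147 + (1,400/2)×3.4 = $457.55 + $2,380.00 = $2,837.55.
Excess = $2,837.55 − $2,087.07 = $750.48.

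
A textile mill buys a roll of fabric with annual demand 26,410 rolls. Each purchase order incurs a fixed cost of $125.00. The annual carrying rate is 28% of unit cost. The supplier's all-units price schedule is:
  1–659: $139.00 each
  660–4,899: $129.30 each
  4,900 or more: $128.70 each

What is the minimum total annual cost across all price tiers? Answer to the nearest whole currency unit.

Holding cost per unit per year at price C is H = 0.28·C.
Evaluate total cost at each tier's feasible EOQ or, if the EOQ is below the tier, at the tier's minimum quantity.
EOQ at $139.00 = 411.9 (feasible in tier 1): TC = 26,410×$139.00 + (26,410/411.9)×125 + (411.9/2)×0.28×$139.00 = $3,687,020.26.
EOQ at $129.30 = 427.0 < 660, so use break Q=660: TC = 26,410×$129.30 + (26,410/660.0)×125 + (660.0/2)×0.28×$129.30 = $3,431,762.21.
EOQ at $128.70 = 428.0 < 4900, so use break Q=4900: TC = 26,410×$128.70 + (26,410/4900.0)×125 + (4900.0/2)×0.28×$128.70 = $3,487,928.92.
Lowest total cost among the candidates is at Q = 660.0.

TC* ≈ $3,431,762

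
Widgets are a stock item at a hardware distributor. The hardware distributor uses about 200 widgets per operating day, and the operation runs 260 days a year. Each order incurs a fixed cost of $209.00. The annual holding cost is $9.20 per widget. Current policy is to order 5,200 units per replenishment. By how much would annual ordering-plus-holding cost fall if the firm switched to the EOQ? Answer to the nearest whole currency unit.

Extra cost ≈ $11,869 per year

Annual demand D = 200 × 260 = 52,000.
EOQ = √(2DS/H) = √(2 × 52,000 × 209 / 9.2) ≈ 1537.08.
Cost at Q* = (D/Q*)S + (Q*/2)H = √(2DSH) ≈ $14,141.12.
Cost at Q = 5,200: (52,000/5,200)×209 + (5,200/2)×9.2 = $2,090.00 + $23,920.00 = $26,010.00.
Excess = $26,010.00 − $14,141.12 = $11,868.88.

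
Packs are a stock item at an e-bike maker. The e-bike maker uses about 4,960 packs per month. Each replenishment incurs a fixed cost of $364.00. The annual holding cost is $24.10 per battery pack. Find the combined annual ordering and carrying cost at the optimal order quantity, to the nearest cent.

Annual demand D = 4,960 × 12 = 59,520.
Q* = √(2DS/H) = √(2 × 59,520 × 364 / 24.1) ≈ 1340.88.
At the optimum the two cost components are equal, so total cost = 2·(Q*/2)H = Q*·H.
Minimum total = √(2DSH) = √(2 × 59,520 × 364 × 24.1) ≈ 32315.113.

TC* ≈ $32,315.11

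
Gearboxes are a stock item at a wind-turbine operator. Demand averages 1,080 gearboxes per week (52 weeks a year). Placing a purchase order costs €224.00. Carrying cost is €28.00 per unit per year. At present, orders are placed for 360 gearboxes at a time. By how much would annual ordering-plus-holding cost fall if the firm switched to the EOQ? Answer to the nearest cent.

Extra cost ≈ €13,442.13 per year

Annual demand D = 1,080 × 52 = 56,160.
EOQ = √(2DS/H) = √(2 × 56,160 × 224 / 28) ≈ 947.92.
Cost at Q* = (D/Q*)S + (Q*/2)H = √(2DSH) ≈ €26,541.87.
Cost at Q = 360: (56,160/360)×224 + (360/2)×28 = €34,944.00 + €5,040.00 = €39,984.00.
Excess = €39,984.00 − €26,541.87 = €13,442.13.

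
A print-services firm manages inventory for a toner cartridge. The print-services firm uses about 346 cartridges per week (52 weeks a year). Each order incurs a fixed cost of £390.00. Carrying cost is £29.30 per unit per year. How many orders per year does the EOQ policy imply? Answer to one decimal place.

Annual demand D = 346 × 52 = 17,992.
EOQ = √(2DS/H) = √(2 × 17,992 × 390 / 29.3) ≈ 692.08.
Orders per year = D / Q* = 17,992 / 692.08 ≈ 25.997.

N ≈ 26.0 orders per year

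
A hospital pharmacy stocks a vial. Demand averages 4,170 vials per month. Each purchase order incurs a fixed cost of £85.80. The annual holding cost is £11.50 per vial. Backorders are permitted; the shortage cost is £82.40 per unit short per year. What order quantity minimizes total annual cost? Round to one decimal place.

Annual demand D = 4,170 × 12 = 50,040.
With planned backorders, Q* = √(2DS/H) · √((H+B)/B).
√(2DS/H) = √(2 × 50,040 × 85.8 / 11.5) = 864.109.
√((H+B)/B) = √((11.5+82.4)/82.4) = 1.0675.
Q* ≈ 922.439.

Q* ≈ 922.4 vials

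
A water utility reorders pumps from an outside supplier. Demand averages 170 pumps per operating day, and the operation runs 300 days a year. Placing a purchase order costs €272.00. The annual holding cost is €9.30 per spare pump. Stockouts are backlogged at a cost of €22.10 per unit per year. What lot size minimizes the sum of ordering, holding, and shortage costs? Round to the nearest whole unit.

Q* ≈ 2,059 pumps

Annual demand D = 170 × 300 = 51,000.
With planned backorders, Q* = √(2DS/H) · √((H+B)/B).
√(2DS/H) = √(2 × 51,000 × 272 / 9.3) = 1727.202.
√((H+B)/B) = √((9.3+22.1)/22.1) = 1.1920.
Q* ≈ 2058.789.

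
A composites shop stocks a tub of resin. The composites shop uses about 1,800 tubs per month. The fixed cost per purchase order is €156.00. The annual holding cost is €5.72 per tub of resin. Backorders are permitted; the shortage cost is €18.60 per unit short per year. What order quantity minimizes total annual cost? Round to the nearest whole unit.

Annual demand D = 1,800 × 12 = 21,600.
With planned backorders, Q* = √(2DS/H) · √((H+B)/B).
√(2DS/H) = √(2 × 21,600 × 156 / 5.72) = 1085.441.
√((H+B)/B) = √((5.72+18.6)/18.6) = 1.1435.
Q* ≈ 1241.171.

Q* ≈ 1,241 tubs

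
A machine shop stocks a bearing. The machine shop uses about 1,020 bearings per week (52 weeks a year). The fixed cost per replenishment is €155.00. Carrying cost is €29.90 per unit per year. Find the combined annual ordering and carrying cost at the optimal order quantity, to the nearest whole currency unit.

TC* ≈ €22,173

Annual demand D = 1,020 × 52 = 53,040.
The optimal lot size = √(2DS/H) = √(2 × 53,040 × 155 / 29.9) ≈ 741.56.
At the optimum the two cost components are equal, so total cost = 2·(Q*/2)H = Q*·H.
Minimum total = √(2DSH) = √(2 × 53,040 × 155 × 29.9) ≈ 22172.680.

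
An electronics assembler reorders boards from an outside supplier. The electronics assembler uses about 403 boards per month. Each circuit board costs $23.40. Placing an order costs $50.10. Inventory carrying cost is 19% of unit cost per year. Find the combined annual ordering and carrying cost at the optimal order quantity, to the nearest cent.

TC* ≈ $1,467.78

Annual demand D = 403 × 12 = 4,836.
Holding cost H = 0.19 × $23.40 = $4.4460 per unit per year.
Q* = √(2DS/H) = √(2 × 4,836 × 50.1 / 4.446) ≈ 330.14.
At Q*, ordering cost (D/Q*)S equals holding cost (Q*/2)H, each = √(DSH/2).
Minimum total = √(2DSH) = √(2 × 4,836 × 50.1 × 4.446) ≈ 1467.783.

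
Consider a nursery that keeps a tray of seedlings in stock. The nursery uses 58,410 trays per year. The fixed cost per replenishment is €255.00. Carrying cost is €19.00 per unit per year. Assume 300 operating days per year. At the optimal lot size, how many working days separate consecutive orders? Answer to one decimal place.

EOQ = √(2DS/H) = √(2 × 58,410 × 255 / 19) ≈ 1252.14.
Cycle time = Q*/D × 300 = 1252.14 / 58,410 × 300 ≈ 6.431 days.

T ≈ 6.4 days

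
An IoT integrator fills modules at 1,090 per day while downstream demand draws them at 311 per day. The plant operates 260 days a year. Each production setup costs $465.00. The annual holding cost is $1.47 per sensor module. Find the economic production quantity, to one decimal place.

Annual demand D = 311 × 260 = 80,860.
Production build-up factor (1 − d/p) = 1 − 311/1,090 = 0.7147.
Q* = √(2DS / (H(1 − d/p))) = √(2 × 80,860 × 465 / (1.47 × 0.7147)).
= √(75,199,800 / 1.0506) ≈ 8460.464.

Q* ≈ 8,460.5 modules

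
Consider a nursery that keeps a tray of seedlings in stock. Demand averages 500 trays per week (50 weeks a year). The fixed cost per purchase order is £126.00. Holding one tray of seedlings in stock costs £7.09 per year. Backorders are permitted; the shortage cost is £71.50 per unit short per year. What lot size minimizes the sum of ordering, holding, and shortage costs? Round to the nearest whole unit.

Q* ≈ 988 trays

Annual demand D = 500 × 50 = 25,000.
With planned backorders, Q* = √(2DS/H) · √((H+B)/B).
√(2DS/H) = √(2 × 25,000 × 126 / 7.09) = 942.643.
√((H+B)/B) = √((7.09+71.5)/71.5) = 1.0484.
Q* ≈ 988.275.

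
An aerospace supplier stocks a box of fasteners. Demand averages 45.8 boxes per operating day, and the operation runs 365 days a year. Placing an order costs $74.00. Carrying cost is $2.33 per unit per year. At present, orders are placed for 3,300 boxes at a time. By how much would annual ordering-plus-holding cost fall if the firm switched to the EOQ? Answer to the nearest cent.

Annual demand D = 45.8 × 365 = 16,717.
EOQ = √(2DS/H) = √(2 × 16,717 × 74 / 2.33) ≈ 1030.46.
Cost at Q* = (D/Q*)S + (Q*/2)H = √(2DSH) ≈ $2,400.98.
Cost at Q = 3,300: (16,717/3,300)×74 + (3,300/2)×2.33 = $374.87 + $3,844.50 = $4,219.37.
Excess = $4,219.37 − $2,400.98 = $1,818.39.

Extra cost ≈ $1,818.39 per year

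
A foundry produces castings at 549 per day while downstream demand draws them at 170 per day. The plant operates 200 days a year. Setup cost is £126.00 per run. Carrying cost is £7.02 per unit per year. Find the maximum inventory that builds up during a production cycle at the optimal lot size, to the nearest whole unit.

Annual demand D = 170 × 200 = 34,000.
Production build-up factor (1 − d/p) = 1 − 170/549 = 0.6903.
Q* = √(2DS / (H(1 − d/p))) = √(2 × 34,000 × 126 / (7.02 × 0.6903)).
= √(8,568,000 / 4.8462) ≈ 1329.651.
Maximum inventory = Q*(1 − d/p) = 1329.651 × 0.6903 ≈ 917.920.

I_max ≈ 918 castings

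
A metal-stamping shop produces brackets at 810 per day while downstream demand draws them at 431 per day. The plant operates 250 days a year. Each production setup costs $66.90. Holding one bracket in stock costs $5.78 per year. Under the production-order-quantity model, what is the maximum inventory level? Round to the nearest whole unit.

Annual demand D = 431 × 250 = 107,750.
Production build-up factor (1 − d/p) = 1 − 431/810 = 0.4679.
Q* = √(2DS / (H(1 − d/p))) = √(2 × 107,750 × 66.9 / (5.78 × 0.4679)).
= √(14,416,950 / 2.7045) ≈ 2308.850.
Maximum inventory = Q*(1 − d/p) = 2308.850 × 0.4679 ≈ 1080.314.

I_max ≈ 1,080 brackets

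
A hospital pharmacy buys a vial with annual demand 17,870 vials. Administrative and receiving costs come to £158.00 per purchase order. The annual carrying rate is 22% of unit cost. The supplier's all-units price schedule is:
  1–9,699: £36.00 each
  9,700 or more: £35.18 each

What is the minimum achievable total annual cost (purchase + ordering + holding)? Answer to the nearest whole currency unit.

Holding cost per unit per year at price C is H = 0.22·C.
Candidates are each tier's EOQ (if it falls in that tier) and each price-break quantity.
EOQ at £36.00 = 844.4 (feasible in tier 1): TC = 17,870×£36.00 + (17,870/844.4)×158 + (844.4/2)×0.22×£36.00 = £650,007.57.
EOQ at £35.18 = 854.2 < 9700, so use break Q=9700: TC = 17,870×£35.18 + (17,870/9700.0)×158 + (9700.0/2)×0.22×£35.18 = £666,494.74.
Lowest total cost among the candidates is at Q = 844.4.

TC* ≈ £650,008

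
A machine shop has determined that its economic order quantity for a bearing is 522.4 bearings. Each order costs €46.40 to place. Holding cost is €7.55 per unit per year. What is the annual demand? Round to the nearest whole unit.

D ≈ 22,203 bearings per year

Squaring Q* = √(2DS/H) gives Q*² = 2DS/H.
From Q* = √(2DS/H): D = Q*²H / (2S) = 522.4² × 7.55 / (2 × 46.4) = 22202.676.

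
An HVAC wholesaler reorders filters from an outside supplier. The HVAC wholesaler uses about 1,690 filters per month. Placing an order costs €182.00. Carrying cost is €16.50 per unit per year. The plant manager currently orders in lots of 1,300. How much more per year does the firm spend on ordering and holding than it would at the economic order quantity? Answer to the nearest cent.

Annual demand D = 1,690 × 12 = 20,280.
EOQ = √(2DS/H) = √(2 × 20,280 × 182 / 16.5) ≈ 668.87.
Cost at Q* = (D/Q*)S + (Q*/2)H = √(2DSH) ≈ €11,036.38.
Cost at Q = 1,300: (20,280/1,300)×182 + (1,300/2)×16.5 = €2,839.20 + €10,725.00 = €13,564.20.
Excess = €13,564.20 − €11,036.38 = €2,527.82.

Extra cost ≈ €2,527.82 per year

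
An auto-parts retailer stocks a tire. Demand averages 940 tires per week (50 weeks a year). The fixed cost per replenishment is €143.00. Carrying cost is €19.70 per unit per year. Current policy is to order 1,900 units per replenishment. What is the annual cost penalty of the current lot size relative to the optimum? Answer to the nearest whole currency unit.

Extra cost ≈ €5,979 per year

Annual demand D = 940 × 50 = 47,000.
EOQ = √(2DS/H) = √(2 × 47,000 × 143 / 19.7) ≈ 826.04.
Cost at Q* = (D/Q*)S + (Q*/2)H = √(2DSH) ≈ €16,272.90.
Cost at Q = 1,900: (47,000/1,900)×143 + (1,900/2)×19.7 = €3,537.37 + €18,715.00 = €22,252.37.
Excess = €22,252.37 − €16,272.90 = €5,979.46.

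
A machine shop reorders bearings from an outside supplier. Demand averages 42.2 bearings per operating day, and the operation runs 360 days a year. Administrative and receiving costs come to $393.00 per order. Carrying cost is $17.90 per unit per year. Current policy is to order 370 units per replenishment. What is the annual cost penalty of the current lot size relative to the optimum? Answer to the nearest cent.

Annual demand D = 42.2 × 360 = 15,192.
EOQ = √(2DS/H) = √(2 × 15,192 × 393 / 17.9) ≈ 816.76.
Cost at Q* = (D/Q*)S + (Q*/2)H = √(2DSH) ≈ $14,619.93.
Cost at Q = 370: (15,192/370)×393 + (370/2)×17.9 = $16,136.37 + $3,311.50 = $19,447.87.
Excess = $19,447.87 − $14,619.93 = $4,827.94.

Extra cost ≈ $4,827.94 per year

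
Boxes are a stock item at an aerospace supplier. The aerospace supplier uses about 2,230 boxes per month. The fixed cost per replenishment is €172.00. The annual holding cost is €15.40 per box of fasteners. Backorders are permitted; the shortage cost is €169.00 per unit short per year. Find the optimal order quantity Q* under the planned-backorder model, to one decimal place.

Q* ≈ 807.6 boxes

Annual demand D = 2,230 × 12 = 26,760.
With planned backorders, Q* = √(2DS/H) · √((H+B)/B).
√(2DS/H) = √(2 × 26,760 × 172 / 15.4) = 773.147.
√((H+B)/B) = √((15.4+169)/169) = 1.0446.
Q* ≈ 807.605.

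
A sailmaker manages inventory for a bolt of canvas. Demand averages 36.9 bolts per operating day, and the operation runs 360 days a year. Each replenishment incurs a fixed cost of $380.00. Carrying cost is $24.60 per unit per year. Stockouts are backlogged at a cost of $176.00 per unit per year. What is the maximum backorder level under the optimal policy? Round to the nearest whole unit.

Annual demand D = 36.9 × 360 = 13,284.
With planned backorders, Q* = √(2DS/H) · √((H+B)/B).
√(2DS/H) = √(2 × 13,284 × 380 / 24.6) = 640.625.
√((H+B)/B) = √((24.6+176)/176) = 1.0676.
Q* ≈ 683.932.
S* = Q* · H/(H+B) = 683.932 × 24.6/200.6 ≈ 83.872.

S* ≈ 84 bolts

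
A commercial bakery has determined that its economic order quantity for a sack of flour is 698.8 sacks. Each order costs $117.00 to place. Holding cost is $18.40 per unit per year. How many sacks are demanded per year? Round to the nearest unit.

D ≈ 38,398 sacks per year

Squaring Q* = √(2DS/H) gives Q*² = 2DS/H.
From Q* = √(2DS/H): D = Q*²H / (2S) = 698.8² × 18.4 / (2 × 117) = 38397.925.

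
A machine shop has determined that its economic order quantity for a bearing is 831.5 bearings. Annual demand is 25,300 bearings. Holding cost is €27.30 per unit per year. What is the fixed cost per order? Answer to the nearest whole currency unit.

S ≈ €373

Squaring Q* = √(2DS/H) gives Q*² = 2DS/H.
From Q* = √(2DS/H): S = Q*²H / (2D) = 831.5² × 27.3 / (2 × 25,300) = 373.0239.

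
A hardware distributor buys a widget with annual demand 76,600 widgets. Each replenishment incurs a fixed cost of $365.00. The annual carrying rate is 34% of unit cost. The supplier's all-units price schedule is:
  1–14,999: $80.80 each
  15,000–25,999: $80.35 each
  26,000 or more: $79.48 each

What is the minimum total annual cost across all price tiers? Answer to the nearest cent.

TC* ≈ $6,228,474.12

Holding cost per unit per year at price C is H = 0.34·C.
For each price level, check whether its EOQ is feasible; otherwise the best quantity at that price is the breakpoint.
EOQ at $80.80 = 1426.7 (feasible in tier 1): TC = 76,600×$80.80 + (76,600/1426.7)×365 + (1426.7/2)×0.34×$80.80 = $6,228,474.12.
EOQ at $80.35 = 1430.7 < 15000, so use break Q=15000: TC = 76,600×$80.35 + (76,600/15000.0)×365 + (15000.0/2)×0.34×$80.35 = $6,361,566.43.
EOQ at $79.48 = 1438.5 < 26000, so use break Q=26000: TC = 76,600×$79.48 + (76,600/26000.0)×365 + (26000.0/2)×0.34×$79.48 = $6,440,544.95.
Lowest total cost among the candidates is at Q = 1426.7.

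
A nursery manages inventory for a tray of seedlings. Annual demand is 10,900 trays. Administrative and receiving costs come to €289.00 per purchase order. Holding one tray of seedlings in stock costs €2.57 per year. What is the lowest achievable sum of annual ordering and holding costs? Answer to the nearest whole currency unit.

The optimal lot size = √(2DS/H) = √(2 × 10,900 × 289 / 2.57) ≈ 1565.71.
At the optimum the two cost components are equal, so total cost = 2·(Q*/2)H = Q*·H.
Minimum total = √(2DSH) = √(2 × 10,900 × 289 × 2.57) ≈ 4023.868.

TC* ≈ €4,024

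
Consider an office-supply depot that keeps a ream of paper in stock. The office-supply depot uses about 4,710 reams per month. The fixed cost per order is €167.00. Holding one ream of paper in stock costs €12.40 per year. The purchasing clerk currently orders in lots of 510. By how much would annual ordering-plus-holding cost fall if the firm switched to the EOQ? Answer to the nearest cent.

Extra cost ≈ €6,369.75 per year

Annual demand D = 4,710 × 12 = 56,520.
EOQ = √(2DS/H) = √(2 × 56,520 × 167 / 12.4) ≈ 1233.85.
Cost at Q* = (D/Q*)S + (Q*/2)H = √(2DSH) ≈ €15,299.78.
Cost at Q = 510: (56,520/510)×167 + (510/2)×12.4 = €18,507.53 + €3,162.00 = €21,669.53.
Excess = €21,669.53 − €15,299.78 = €6,369.75.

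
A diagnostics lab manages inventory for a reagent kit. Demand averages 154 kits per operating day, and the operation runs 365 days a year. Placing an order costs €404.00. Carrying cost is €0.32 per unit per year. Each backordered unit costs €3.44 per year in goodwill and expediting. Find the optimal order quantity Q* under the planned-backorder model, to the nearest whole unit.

Q* ≈ 12,455 kits

Annual demand D = 154 × 365 = 56,210.
With planned backorders, Q* = √(2DS/H) · √((H+B)/B).
√(2DS/H) = √(2 × 56,210 × 404 / 0.32) = 11913.448.
√((H+B)/B) = √((0.32+3.44)/3.44) = 1.0455.
Q* ≈ 12455.242.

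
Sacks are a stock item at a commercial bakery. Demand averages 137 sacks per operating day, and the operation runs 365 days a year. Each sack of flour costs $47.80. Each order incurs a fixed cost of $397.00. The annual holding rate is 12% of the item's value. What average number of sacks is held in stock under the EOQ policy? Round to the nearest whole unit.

Annual demand D = 137 × 365 = 50,005.
Holding cost H = 0.12 × $47.80 = $5.7360 per unit per year.
Q* = √(2DS/H) = √(2 × 50,005 × 397 / 5.736) ≈ 2630.95.
Average inventory = Q*/2 ≈ 2630.95 / 2 = 1315.474.

Average inventory ≈ 1,315 sacks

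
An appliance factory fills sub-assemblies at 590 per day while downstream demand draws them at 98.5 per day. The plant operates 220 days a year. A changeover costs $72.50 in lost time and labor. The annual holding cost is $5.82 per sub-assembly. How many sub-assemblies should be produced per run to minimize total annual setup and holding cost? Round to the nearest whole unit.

Annual demand D = 98.5 × 220 = 21,670.
Production build-up factor (1 − d/p) = 1 − 98.5/590 = 0.8331.
Q* = √(2DS / (H(1 − d/p))) = √(2 × 21,670 × 72.5 / (5.82 × 0.8331)).
= √(3,142,150 / 4.8484) ≈ 805.038.

Q* ≈ 805 sub-assemblies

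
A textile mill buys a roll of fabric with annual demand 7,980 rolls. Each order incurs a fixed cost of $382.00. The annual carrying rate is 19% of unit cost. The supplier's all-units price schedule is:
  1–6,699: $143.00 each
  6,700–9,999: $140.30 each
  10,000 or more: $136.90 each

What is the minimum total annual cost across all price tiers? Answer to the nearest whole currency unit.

Holding cost per unit per year at price C is H = 0.19·C.
Candidates are each tier's EOQ (if it falls in that tier) and each price-break quantity.
EOQ at $143.00 = 473.7 (feasible in tier 1): TC = 7,980×$143.00 + (7,980/473.7)×382 + (473.7/2)×0.19×$143.00 = $1,154,010.43.
EOQ at $140.30 = 478.2 < 6700, so use break Q=6700: TC = 7,980×$140.30 + (7,980/6700.0)×382 + (6700.0/2)×0.19×$140.30 = $1,209,349.93.
EOQ at $136.90 = 484.1 < 10000, so use break Q=10000: TC = 7,980×$136.90 + (7,980/10000.0)×382 + (10000.0/2)×0.19×$136.90 = $1,222,821.84.
Lowest total cost among the candidates is at Q = 473.7.

TC* ≈ $1,154,010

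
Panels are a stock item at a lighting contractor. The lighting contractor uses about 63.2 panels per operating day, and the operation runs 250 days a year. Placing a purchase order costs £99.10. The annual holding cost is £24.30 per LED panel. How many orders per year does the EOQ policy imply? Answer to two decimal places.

N ≈ 44.01 orders per year

Annual demand D = 63.2 × 250 = 15,800.
The optimal lot size = √(2DS/H) = √(2 × 15,800 × 99.1 / 24.3) ≈ 358.99.
Orders per year = D / Q* = 15,800 / 358.99 ≈ 44.013.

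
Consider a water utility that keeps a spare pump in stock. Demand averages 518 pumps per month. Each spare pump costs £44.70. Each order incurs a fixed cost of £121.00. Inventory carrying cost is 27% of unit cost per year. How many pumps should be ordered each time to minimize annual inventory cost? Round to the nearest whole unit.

Q* ≈ 353 pumps

Annual demand D = 518 × 12 = 6,216.
Holding cost H = 0.27 × £44.70 = £12.0690 per unit per year.
EOQ = √(2DS / H) = √(2 × 6,216 × 121 / 12.069).
= √(1,504,272 / 12.069) = √124,639.3239 ≈ 353.043.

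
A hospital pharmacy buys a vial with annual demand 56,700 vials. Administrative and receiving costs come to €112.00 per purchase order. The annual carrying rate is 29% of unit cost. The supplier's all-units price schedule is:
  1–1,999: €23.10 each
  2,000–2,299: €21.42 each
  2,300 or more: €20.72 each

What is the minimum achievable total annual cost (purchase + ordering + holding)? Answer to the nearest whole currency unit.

Holding cost per unit per year at price C is H = 0.29·C.
Candidates are each tier's EOQ (if it falls in that tier) and each price-break quantity.
EOQ at €23.10 = 1376.9 (feasible in tier 1): TC = 56,700×€23.10 + (56,700/1376.9)×112 + (1376.9/2)×0.29×€23.10 = €1,318,994.03.
EOQ at €21.42 = 1429.9 < 2000, so use break Q=2000: TC = 56,700×€21.42 + (56,700/2000.0)×112 + (2000.0/2)×0.29×€21.42 = €1,223,901.00.
EOQ at €20.72 = 1453.9 < 2300, so use break Q=2300: TC = 56,700×€20.72 + (56,700/2300.0)×112 + (2300.0/2)×0.29×€20.72 = €1,184,495.16.
Lowest total cost among the candidates is at Q = 2300.0.

TC* ≈ €1,184,495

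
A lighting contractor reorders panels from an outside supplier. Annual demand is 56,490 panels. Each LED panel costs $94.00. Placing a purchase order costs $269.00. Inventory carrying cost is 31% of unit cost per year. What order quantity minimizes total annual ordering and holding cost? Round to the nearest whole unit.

Q* ≈ 1,021 panels

Holding cost H = 0.31 × $94.00 = $29.1400 per unit per year.
EOQ = √(2DS / H) = √(2 × 56,490 × 269 / 29.14).
= √(30,391,620 / 29.14) = √1,042,951.9561 ≈ 1021.250.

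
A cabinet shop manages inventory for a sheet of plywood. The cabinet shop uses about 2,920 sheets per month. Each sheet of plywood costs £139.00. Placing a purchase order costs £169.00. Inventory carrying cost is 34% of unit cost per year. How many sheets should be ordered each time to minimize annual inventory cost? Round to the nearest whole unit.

Q* ≈ 501 sheets

Annual demand D = 2,920 × 12 = 35,040.
Holding cost H = 0.34 × £139.00 = £47.2600 per unit per year.
EOQ = √(2DS / H) = √(2 × 35,040 × 169 / 47.26).
= √(11,843,520 / 47.26) = √250,603.4702 ≈ 500.603.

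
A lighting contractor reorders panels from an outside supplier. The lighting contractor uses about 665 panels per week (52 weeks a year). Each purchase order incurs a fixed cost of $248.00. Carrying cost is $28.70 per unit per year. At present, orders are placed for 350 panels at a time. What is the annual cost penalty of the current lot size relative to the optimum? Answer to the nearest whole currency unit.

Annual demand D = 665 × 52 = 34,580.
EOQ = √(2DS/H) = √(2 × 34,580 × 248 / 28.7) ≈ 773.06.
Cost at Q* = (D/Q*)S + (Q*/2)H = √(2DSH) ≈ $22,186.78.
Cost at Q = 350: (34,580/350)×248 + (350/2)×28.7 = $24,502.40 + $5,022.50 = $29,524.90.
Excess = $29,524.90 − $22,186.78 = $7,338.12.

Extra cost ≈ $7,338 per year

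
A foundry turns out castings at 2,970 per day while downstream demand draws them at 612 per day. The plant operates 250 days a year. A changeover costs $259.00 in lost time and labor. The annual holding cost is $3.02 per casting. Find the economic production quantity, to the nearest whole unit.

Annual demand D = 612 × 250 = 153,000.
Production build-up factor (1 − d/p) = 1 − 612/2,970 = 0.7939.
Q* = √(2DS / (H(1 − d/p))) = √(2 × 153,000 × 259 / (3.02 × 0.7939)).
= √(79,254,000 / 2.3977) ≈ 5749.280.

Q* ≈ 5,749 castings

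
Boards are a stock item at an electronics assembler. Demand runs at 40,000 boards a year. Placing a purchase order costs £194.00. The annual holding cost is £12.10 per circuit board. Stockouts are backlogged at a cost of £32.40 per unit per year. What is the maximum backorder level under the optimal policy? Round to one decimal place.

With planned backorders, Q* = √(2DS/H) · √((H+B)/B).
√(2DS/H) = √(2 × 40,000 × 194 / 12.1) = 1132.539.
√((H+B)/B) = √((12.1+32.4)/32.4) = 1.1719.
Q* ≈ 1327.274.
S* = Q* · H/(H+B) = 1327.274 × 12.1/44.5 ≈ 360.899.

S* ≈ 360.9 boards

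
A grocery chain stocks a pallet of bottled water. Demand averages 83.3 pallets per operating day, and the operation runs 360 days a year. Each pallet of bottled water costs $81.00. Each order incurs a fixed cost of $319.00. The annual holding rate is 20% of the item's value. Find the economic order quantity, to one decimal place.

Annual demand D = 83.3 × 360 = 29,988.
Holding cost H = 0.20 × $81.00 = $16.2000 per unit per year.
EOQ = √(2DS / H) = √(2 × 29,988 × 319 / 16.2).
= √(19,132,344 / 16.2) = √1,181,008.8889 ≈ 1086.742.

Q* ≈ 1,086.7 pallets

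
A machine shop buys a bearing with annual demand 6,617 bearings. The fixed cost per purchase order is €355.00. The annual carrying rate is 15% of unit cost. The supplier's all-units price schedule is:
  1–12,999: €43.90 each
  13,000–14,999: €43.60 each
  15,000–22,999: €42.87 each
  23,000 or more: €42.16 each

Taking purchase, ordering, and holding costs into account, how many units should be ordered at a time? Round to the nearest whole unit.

Holding cost per unit per year at price C is H = 0.15·C.
Evaluate total cost at each tier's feasible EOQ or, if the EOQ is below the tier, at the tier's minimum quantity.
EOQ at €43.90 = 844.7 (feasible in tier 1): TC = 6,617×€43.90 + (6,617/844.7)×355 + (844.7/2)×0.15×€43.90 = €296,048.39.
EOQ at €43.60 = 847.6 < 13000, so use break Q=13000: TC = 6,617×€43.60 + (6,617/13000.0)×355 + (13000.0/2)×0.15×€43.60 = €331,191.90.
EOQ at €42.87 = 854.7 < 15000, so use break Q=15000: TC = 6,617×€42.87 + (6,617/15000.0)×355 + (15000.0/2)×0.15×€42.87 = €332,056.14.
EOQ at €42.16 = 861.9 < 23000, so use break Q=23000: TC = 6,617×€42.16 + (6,617/23000.0)×355 + (23000.0/2)×0.15×€42.16 = €351,800.85.
Lowest total cost is €296,048.39 at Q = 844.7.

Q* ≈ 845 bearings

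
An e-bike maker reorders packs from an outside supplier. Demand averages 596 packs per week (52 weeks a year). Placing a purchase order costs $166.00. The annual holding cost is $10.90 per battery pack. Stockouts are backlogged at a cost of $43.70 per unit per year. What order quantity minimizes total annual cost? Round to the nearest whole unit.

Q* ≈ 1,086 packs

Annual demand D = 596 × 52 = 30,992.
With planned backorders, Q* = √(2DS/H) · √((H+B)/B).
√(2DS/H) = √(2 × 30,992 × 166 / 10.9) = 971.585.
√((H+B)/B) = √((10.9+43.7)/43.7) = 1.1178.
Q* ≈ 1086.016.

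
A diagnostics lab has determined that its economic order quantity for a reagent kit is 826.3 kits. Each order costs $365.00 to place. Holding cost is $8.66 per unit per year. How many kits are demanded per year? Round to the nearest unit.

Squaring Q* = √(2DS/H) gives Q*² = 2DS/H.
From Q* = √(2DS/H): D = Q*²H / (2S) = 826.3² × 8.66 / (2 × 365) = 8099.730.

D ≈ 8,100 kits per year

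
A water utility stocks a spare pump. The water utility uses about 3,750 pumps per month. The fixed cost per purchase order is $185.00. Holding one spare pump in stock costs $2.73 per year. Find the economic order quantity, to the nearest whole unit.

Q* ≈ 2,470 pumps

Annual demand D = 3,750 × 12 = 45,000.
EOQ = √(2DS / H) = √(2 × 45,000 × 185 / 2.73).
= √(16,650,000 / 2.73) = √6,098,901.0989 ≈ 2469.595.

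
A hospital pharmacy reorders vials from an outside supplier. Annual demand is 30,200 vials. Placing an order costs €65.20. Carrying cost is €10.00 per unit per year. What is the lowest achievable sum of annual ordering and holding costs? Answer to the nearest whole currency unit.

EOQ = √(2DS/H) = √(2 × 30,200 × 65.2 / 10) ≈ 627.54.
At Q*, ordering cost (D/Q*)S equals holding cost (Q*/2)H, each = √(DSH/2).
Minimum total = √(2DSH) = √(2 × 30,200 × 65.2 × 10) ≈ 6275.412.

TC* ≈ €6,275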